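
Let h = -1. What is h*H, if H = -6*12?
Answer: 72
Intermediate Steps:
H = -72
h*H = -1*(-72) = 72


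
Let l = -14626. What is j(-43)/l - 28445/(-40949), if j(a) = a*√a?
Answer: 28445/40949 + 43*I*√43/14626 ≈ 0.69464 + 0.019279*I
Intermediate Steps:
j(a) = a^(3/2)
j(-43)/l - 28445/(-40949) = (-43)^(3/2)/(-14626) - 28445/(-40949) = -43*I*√43*(-1/14626) - 28445*(-1/40949) = 43*I*√43/14626 + 28445/40949 = 28445/40949 + 43*I*√43/14626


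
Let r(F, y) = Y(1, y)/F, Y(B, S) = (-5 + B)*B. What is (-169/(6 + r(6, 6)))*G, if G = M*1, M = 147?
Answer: -74529/16 ≈ -4658.1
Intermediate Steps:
Y(B, S) = B*(-5 + B)
r(F, y) = -4/F (r(F, y) = (1*(-5 + 1))/F = (1*(-4))/F = -4/F)
G = 147 (G = 147*1 = 147)
(-169/(6 + r(6, 6)))*G = -169/(6 - 4/6)*147 = -169/(6 - 4*⅙)*147 = -169/(6 - ⅔)*147 = -169/16/3*147 = -169*3/16*147 = -507/16*147 = -74529/16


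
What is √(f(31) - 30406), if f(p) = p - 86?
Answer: I*√30461 ≈ 174.53*I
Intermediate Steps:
f(p) = -86 + p
√(f(31) - 30406) = √((-86 + 31) - 30406) = √(-55 - 30406) = √(-30461) = I*√30461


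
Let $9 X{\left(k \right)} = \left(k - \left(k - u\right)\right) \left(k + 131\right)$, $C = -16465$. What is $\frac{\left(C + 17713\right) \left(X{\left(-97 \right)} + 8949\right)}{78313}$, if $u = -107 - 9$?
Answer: $\frac{31864352}{234939} \approx 135.63$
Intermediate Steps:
$u = -116$ ($u = -107 - 9 = -116$)
$X{\left(k \right)} = - \frac{15196}{9} - \frac{116 k}{9}$ ($X{\left(k \right)} = \frac{\left(k - \left(116 + k\right)\right) \left(k + 131\right)}{9} = \frac{\left(-116\right) \left(131 + k\right)}{9} = \frac{-15196 - 116 k}{9} = - \frac{15196}{9} - \frac{116 k}{9}$)
$\frac{\left(C + 17713\right) \left(X{\left(-97 \right)} + 8949\right)}{78313} = \frac{\left(-16465 + 17713\right) \left(\left(- \frac{15196}{9} - - \frac{11252}{9}\right) + 8949\right)}{78313} = 1248 \left(\left(- \frac{15196}{9} + \frac{11252}{9}\right) + 8949\right) \frac{1}{78313} = 1248 \left(- \frac{3944}{9} + 8949\right) \frac{1}{78313} = 1248 \cdot \frac{76597}{9} \cdot \frac{1}{78313} = \frac{31864352}{3} \cdot \frac{1}{78313} = \frac{31864352}{234939}$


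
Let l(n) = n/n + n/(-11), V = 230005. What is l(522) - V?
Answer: -2530566/11 ≈ -2.3005e+5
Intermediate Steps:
l(n) = 1 - n/11 (l(n) = 1 + n*(-1/11) = 1 - n/11)
l(522) - V = (1 - 1/11*522) - 1*230005 = (1 - 522/11) - 230005 = -511/11 - 230005 = -2530566/11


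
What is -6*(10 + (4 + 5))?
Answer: -114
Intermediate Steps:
-6*(10 + (4 + 5)) = -6*(10 + 9) = -6*19 = -114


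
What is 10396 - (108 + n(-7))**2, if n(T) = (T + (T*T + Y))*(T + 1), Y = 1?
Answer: -12104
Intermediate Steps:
n(T) = (1 + T)*(1 + T + T**2) (n(T) = (T + (T*T + 1))*(T + 1) = (T + (T**2 + 1))*(1 + T) = (T + (1 + T**2))*(1 + T) = (1 + T + T**2)*(1 + T) = (1 + T)*(1 + T + T**2))
10396 - (108 + n(-7))**2 = 10396 - (108 + (1 + (-7)**3 + 2*(-7) + 2*(-7)**2))**2 = 10396 - (108 + (1 - 343 - 14 + 2*49))**2 = 10396 - (108 + (1 - 343 - 14 + 98))**2 = 10396 - (108 - 258)**2 = 10396 - 1*(-150)**2 = 10396 - 1*22500 = 10396 - 22500 = -12104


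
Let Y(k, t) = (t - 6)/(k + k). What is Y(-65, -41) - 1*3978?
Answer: -517093/130 ≈ -3977.6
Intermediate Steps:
Y(k, t) = (-6 + t)/(2*k) (Y(k, t) = (-6 + t)/((2*k)) = (-6 + t)*(1/(2*k)) = (-6 + t)/(2*k))
Y(-65, -41) - 1*3978 = (½)*(-6 - 41)/(-65) - 1*3978 = (½)*(-1/65)*(-47) - 3978 = 47/130 - 3978 = -517093/130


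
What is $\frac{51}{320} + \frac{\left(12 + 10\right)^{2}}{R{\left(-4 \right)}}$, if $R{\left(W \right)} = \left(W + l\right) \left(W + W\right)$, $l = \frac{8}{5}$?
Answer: $\frac{24353}{960} \approx 25.368$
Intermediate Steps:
$l = \frac{8}{5}$ ($l = 8 \cdot \frac{1}{5} = \frac{8}{5} \approx 1.6$)
$R{\left(W \right)} = 2 W \left(\frac{8}{5} + W\right)$ ($R{\left(W \right)} = \left(W + \frac{8}{5}\right) \left(W + W\right) = \left(\frac{8}{5} + W\right) 2 W = 2 W \left(\frac{8}{5} + W\right)$)
$\frac{51}{320} + \frac{\left(12 + 10\right)^{2}}{R{\left(-4 \right)}} = \frac{51}{320} + \frac{\left(12 + 10\right)^{2}}{\frac{2}{5} \left(-4\right) \left(8 + 5 \left(-4\right)\right)} = 51 \cdot \frac{1}{320} + \frac{22^{2}}{\frac{2}{5} \left(-4\right) \left(8 - 20\right)} = \frac{51}{320} + \frac{484}{\frac{2}{5} \left(-4\right) \left(-12\right)} = \frac{51}{320} + \frac{484}{\frac{96}{5}} = \frac{51}{320} + 484 \cdot \frac{5}{96} = \frac{51}{320} + \frac{605}{24} = \frac{24353}{960}$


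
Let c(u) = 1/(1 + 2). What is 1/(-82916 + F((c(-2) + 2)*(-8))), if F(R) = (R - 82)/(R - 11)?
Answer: -89/7379222 ≈ -1.2061e-5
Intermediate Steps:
c(u) = ⅓ (c(u) = 1/3 = ⅓)
F(R) = (-82 + R)/(-11 + R)
1/(-82916 + F((c(-2) + 2)*(-8))) = 1/(-82916 + (-82 + (⅓ + 2)*(-8))/(-11 + (⅓ + 2)*(-8))) = 1/(-82916 + (-82 + (7/3)*(-8))/(-11 + (7/3)*(-8))) = 1/(-82916 + (-82 - 56/3)/(-11 - 56/3)) = 1/(-82916 - 302/3/(-89/3)) = 1/(-82916 - 3/89*(-302/3)) = 1/(-82916 + 302/89) = 1/(-7379222/89) = -89/7379222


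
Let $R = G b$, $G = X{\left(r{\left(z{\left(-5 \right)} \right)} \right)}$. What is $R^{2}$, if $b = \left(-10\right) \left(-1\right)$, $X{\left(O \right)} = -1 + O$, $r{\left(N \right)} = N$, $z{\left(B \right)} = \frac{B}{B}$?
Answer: $0$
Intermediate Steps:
$z{\left(B \right)} = 1$
$b = 10$
$G = 0$ ($G = -1 + 1 = 0$)
$R = 0$ ($R = 0 \cdot 10 = 0$)
$R^{2} = 0^{2} = 0$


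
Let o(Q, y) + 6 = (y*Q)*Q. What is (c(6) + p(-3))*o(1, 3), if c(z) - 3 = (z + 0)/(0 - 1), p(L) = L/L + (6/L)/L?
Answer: 4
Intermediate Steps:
p(L) = 1 + 6/L²
o(Q, y) = -6 + y*Q² (o(Q, y) = -6 + (y*Q)*Q = -6 + (Q*y)*Q = -6 + y*Q²)
c(z) = 3 - z (c(z) = 3 + (z + 0)/(0 - 1) = 3 + z/(-1) = 3 + z*(-1) = 3 - z)
(c(6) + p(-3))*o(1, 3) = ((3 - 1*6) + (1 + 6/(-3)²))*(-6 + 3*1²) = ((3 - 6) + (1 + 6*(⅑)))*(-6 + 3*1) = (-3 + (1 + ⅔))*(-6 + 3) = (-3 + 5/3)*(-3) = -4/3*(-3) = 4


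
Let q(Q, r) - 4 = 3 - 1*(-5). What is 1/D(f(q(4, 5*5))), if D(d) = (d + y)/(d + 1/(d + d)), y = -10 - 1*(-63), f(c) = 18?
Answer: 649/2556 ≈ 0.25391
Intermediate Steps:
q(Q, r) = 12 (q(Q, r) = 4 + (3 - 1*(-5)) = 4 + (3 + 5) = 4 + 8 = 12)
y = 53 (y = -10 + 63 = 53)
D(d) = (53 + d)/(d + 1/(2*d)) (D(d) = (d + 53)/(d + 1/(d + d)) = (53 + d)/(d + 1/(2*d)))
1/D(f(q(4, 5*5))) = 1/(2*18*(53 + 18)/(1 + 2*18²)) = 1/(2*18*71/(1 + 2*324)) = 1/(2*18*71/(1 + 648)) = 1/(2*18*71/649) = 1/(2*18*(1/649)*71) = 1/(2556/649) = 649/2556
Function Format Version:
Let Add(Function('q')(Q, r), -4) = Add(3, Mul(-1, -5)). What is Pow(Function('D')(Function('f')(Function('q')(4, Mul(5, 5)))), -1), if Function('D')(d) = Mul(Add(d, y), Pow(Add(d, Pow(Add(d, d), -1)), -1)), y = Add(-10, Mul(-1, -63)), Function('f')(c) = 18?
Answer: Rational(649, 2556) ≈ 0.25391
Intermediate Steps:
Function('q')(Q, r) = 12 (Function('q')(Q, r) = Add(4, Add(3, Mul(-1, -5))) = Add(4, Add(3, 5)) = Add(4, 8) = 12)
y = 53 (y = Add(-10, 63) = 53)
Function('D')(d) = Mul(Pow(Add(d, Mul(Rational(1, 2), Pow(d, -1))), -1), Add(53, d)) (Function('D')(d) = Mul(Add(d, 53), Pow(Add(d, Pow(Add(d, d), -1)), -1)) = Mul(Add(53, d), Pow(Add(d, Pow(Mul(2, d), -1)), -1)) = Mul(Add(53, d), Pow(Add(d, Mul(Rational(1, 2), Pow(d, -1))), -1)) = Mul(Pow(Add(d, Mul(Rational(1, 2), Pow(d, -1))), -1), Add(53, d)))
Pow(Function('D')(Function('f')(Function('q')(4, Mul(5, 5)))), -1) = Pow(Mul(2, 18, Pow(Add(1, Mul(2, Pow(18, 2))), -1), Add(53, 18)), -1) = Pow(Mul(2, 18, Pow(Add(1, Mul(2, 324)), -1), 71), -1) = Pow(Mul(2, 18, Pow(Add(1, 648), -1), 71), -1) = Pow(Mul(2, 18, Pow(649, -1), 71), -1) = Pow(Mul(2, 18, Rational(1, 649), 71), -1) = Pow(Rational(2556, 649), -1) = Rational(649, 2556)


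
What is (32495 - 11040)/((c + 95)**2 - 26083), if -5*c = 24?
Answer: -536375/448674 ≈ -1.1955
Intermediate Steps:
c = -24/5 (c = -1/5*24 = -24/5 ≈ -4.8000)
(32495 - 11040)/((c + 95)**2 - 26083) = (32495 - 11040)/((-24/5 + 95)**2 - 26083) = 21455/((451/5)**2 - 26083) = 21455/(203401/25 - 26083) = 21455/(-448674/25) = 21455*(-25/448674) = -536375/448674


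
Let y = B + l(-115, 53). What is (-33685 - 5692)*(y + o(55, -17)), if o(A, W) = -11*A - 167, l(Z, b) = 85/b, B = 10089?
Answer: -19447749022/53 ≈ -3.6694e+8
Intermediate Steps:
y = 534802/53 (y = 10089 + 85/53 = 534802/53 ≈ 10091.)
o(A, W) = -167 - 11*A
(-33685 - 5692)*(y + o(55, -17)) = (-33685 - 5692)*(534802/53 + (-167 - 11*55)) = -39377*(534802/53 + (-167 - 605)) = -39377*(534802/53 - 772) = -39377*493886/53 = -19447749022/53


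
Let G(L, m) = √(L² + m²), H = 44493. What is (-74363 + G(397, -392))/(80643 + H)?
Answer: -74363/125136 + √311273/125136 ≈ -0.58980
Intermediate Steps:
(-74363 + G(397, -392))/(80643 + H) = (-74363 + √(397² + (-392)²))/(80643 + 44493) = (-74363 + √(157609 + 153664))/125136 = (-74363 + √311273)*(1/125136) = -74363/125136 + √311273/125136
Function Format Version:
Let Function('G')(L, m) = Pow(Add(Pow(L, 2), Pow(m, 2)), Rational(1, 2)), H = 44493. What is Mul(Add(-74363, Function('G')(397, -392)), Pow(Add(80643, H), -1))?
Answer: Add(Rational(-74363, 125136), Mul(Rational(1, 125136), Pow(311273, Rational(1, 2)))) ≈ -0.58980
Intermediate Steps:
Mul(Add(-74363, Function('G')(397, -392)), Pow(Add(80643, H), -1)) = Mul(Add(-74363, Pow(Add(Pow(397, 2), Pow(-392, 2)), Rational(1, 2))), Pow(Add(80643, 44493), -1)) = Mul(Add(-74363, Pow(Add(157609, 153664), Rational(1, 2))), Pow(125136, -1)) = Mul(Add(-74363, Pow(311273, Rational(1, 2))), Rational(1, 125136)) = Add(Rational(-74363, 125136), Mul(Rational(1, 125136), Pow(311273, Rational(1, 2))))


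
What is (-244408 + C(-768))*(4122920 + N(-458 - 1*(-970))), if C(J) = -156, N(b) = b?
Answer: -1008443023648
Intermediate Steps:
(-244408 + C(-768))*(4122920 + N(-458 - 1*(-970))) = (-244408 - 156)*(4122920 + (-458 - 1*(-970))) = -244564*(4122920 + (-458 + 970)) = -244564*(4122920 + 512) = -244564*4123432 = -1008443023648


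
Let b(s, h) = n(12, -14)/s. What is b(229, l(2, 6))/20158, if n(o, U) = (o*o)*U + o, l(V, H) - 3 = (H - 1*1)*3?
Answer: -1002/2308091 ≈ -0.00043412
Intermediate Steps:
l(V, H) = 3*H (l(V, H) = 3 + (H - 1*1)*3 = 3 + (H - 1)*3 = 3 + (-1 + H)*3 = 3 + (-3 + 3*H) = 3*H)
n(o, U) = o + U*o**2 (n(o, U) = o**2*U + o = U*o**2 + o = o + U*o**2)
b(s, h) = -2004/s (b(s, h) = (12*(1 - 14*12))/s = (12*(1 - 168))/s = (12*(-167))/s = -2004/s)
b(229, l(2, 6))/20158 = -2004/229/20158 = -2004*1/229*(1/20158) = -2004/229*1/20158 = -1002/2308091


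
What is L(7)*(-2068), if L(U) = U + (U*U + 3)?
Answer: -122012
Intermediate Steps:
L(U) = 3 + U + U² (L(U) = U + (U² + 3) = U + (3 + U²) = 3 + U + U²)
L(7)*(-2068) = (3 + 7 + 7²)*(-2068) = (3 + 7 + 49)*(-2068) = 59*(-2068) = -122012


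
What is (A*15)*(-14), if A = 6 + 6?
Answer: -2520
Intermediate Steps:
A = 12
(A*15)*(-14) = (12*15)*(-14) = 180*(-14) = -2520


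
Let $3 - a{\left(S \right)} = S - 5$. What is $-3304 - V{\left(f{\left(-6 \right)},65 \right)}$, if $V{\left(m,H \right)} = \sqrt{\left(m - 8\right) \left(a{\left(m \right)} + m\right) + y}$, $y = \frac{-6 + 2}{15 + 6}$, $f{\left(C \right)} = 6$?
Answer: $-3304 - \frac{2 i \sqrt{1785}}{21} \approx -3304.0 - 4.0237 i$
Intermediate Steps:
$a{\left(S \right)} = 8 - S$ ($a{\left(S \right)} = 3 - \left(S - 5\right) = 3 - \left(-5 + S\right) = 8 - S$)
$y = - \frac{4}{21} \approx -0.19048$
$V{\left(m,H \right)} = \sqrt{- \frac{1348}{21} + 8 m}$ ($V{\left(m,H \right)} = \sqrt{\left(m - 8\right) \left(\left(8 - m\right) + m\right) - \frac{4}{21}} = \sqrt{\left(-8 + m\right) 8 - \frac{4}{21}} = \sqrt{\left(-64 + 8 m\right) - \frac{4}{21}} = \sqrt{- \frac{1348}{21} + 8 m}$)
$-3304 - V{\left(f{\left(-6 \right)},65 \right)} = -3304 - \frac{2 \sqrt{-7077 + 882 \cdot 6}}{21} = -3304 - \frac{2 \sqrt{-7077 + 5292}}{21} = -3304 - \frac{2 \sqrt{-1785}}{21} = -3304 - \frac{2 i \sqrt{1785}}{21}$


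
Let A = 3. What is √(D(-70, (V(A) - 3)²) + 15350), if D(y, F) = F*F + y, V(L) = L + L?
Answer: √15361 ≈ 123.94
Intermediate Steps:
V(L) = 2*L
D(y, F) = y + F² (D(y, F) = F² + y = y + F²)
√(D(-70, (V(A) - 3)²) + 15350) = √((-70 + ((2*3 - 3)²)²) + 15350) = √((-70 + ((6 - 3)²)²) + 15350) = √((-70 + (3²)²) + 15350) = √((-70 + 9²) + 15350) = √((-70 + 81) + 15350) = √(11 + 15350) = √15361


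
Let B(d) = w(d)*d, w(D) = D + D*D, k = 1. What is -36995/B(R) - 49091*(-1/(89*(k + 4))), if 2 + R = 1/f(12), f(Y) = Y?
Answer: 28733335729/2589455 ≈ 11096.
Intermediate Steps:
w(D) = D + D²
R = -23/12 (R = -2 + 1/12 = -23/12 ≈ -1.9167)
B(d) = d²*(1 + d) (B(d) = (d*(1 + d))*d = d²*(1 + d))
-36995/B(R) - 49091*(-1/(89*(k + 4))) = -36995*144/(529*(1 - 23/12)) - 49091*(-1/(89*(1 + 4))) = -36995/((529/144)*(-11/12)) - 49091/(5*(-89)) = -36995/(-5819/1728) - 49091/(-445) = -36995*(-1728/5819) - 49091*(-1/445) = 63927360/5819 + 49091/445 = 28733335729/2589455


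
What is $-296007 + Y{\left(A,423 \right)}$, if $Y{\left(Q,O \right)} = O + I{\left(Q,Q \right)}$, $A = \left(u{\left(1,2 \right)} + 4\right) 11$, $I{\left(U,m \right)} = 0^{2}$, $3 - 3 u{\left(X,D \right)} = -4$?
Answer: $-295584$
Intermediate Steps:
$u{\left(X,D \right)} = \frac{7}{3}$ ($u{\left(X,D \right)} = 1 - - \frac{4}{3} = 1 + \frac{4}{3} = \frac{7}{3}$)
$I{\left(U,m \right)} = 0$
$A = \frac{209}{3}$ ($A = \left(\frac{7}{3} + 4\right) 11 = \frac{19}{3} \cdot 11 = \frac{209}{3} \approx 69.667$)
$Y{\left(Q,O \right)} = O$ ($Y{\left(Q,O \right)} = O + 0 = O$)
$-296007 + Y{\left(A,423 \right)} = -296007 + 423 = -295584$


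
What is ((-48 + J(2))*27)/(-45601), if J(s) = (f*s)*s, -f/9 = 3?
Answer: 4212/45601 ≈ 0.092366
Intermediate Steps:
f = -27 (f = -9*3 = -27)
J(s) = -27*s**2 (J(s) = (-27*s)*s = -27*s**2)
((-48 + J(2))*27)/(-45601) = ((-48 - 27*2**2)*27)/(-45601) = ((-48 - 27*4)*27)*(-1/45601) = ((-48 - 108)*27)*(-1/45601) = -156*27*(-1/45601) = -4212*(-1/45601) = 4212/45601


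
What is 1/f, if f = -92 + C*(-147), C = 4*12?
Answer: -1/7148 ≈ -0.00013990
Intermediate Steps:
C = 48
f = -7148 (f = -92 + 48*(-147) = -92 - 7056 = -7148)
1/f = 1/(-7148) = -1/7148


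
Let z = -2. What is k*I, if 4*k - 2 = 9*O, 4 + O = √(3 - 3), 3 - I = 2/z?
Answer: -34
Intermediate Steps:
I = 4 (I = 3 - 2/(-2) = 3 - 2*(-1)/2 = 3 - 1*(-1) = 3 + 1 = 4)
O = -4 (O = -4 + √(3 - 3) = -4 + √0 = -4 + 0 = -4)
k = -17/2 (k = ½ + (9*(-4))/4 = ½ + (¼)*(-36) = ½ - 9 = -17/2 ≈ -8.5000)
k*I = -17/2*4 = -34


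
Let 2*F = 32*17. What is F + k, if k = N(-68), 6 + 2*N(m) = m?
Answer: 235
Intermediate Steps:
N(m) = -3 + m/2
k = -37 (k = -3 + (½)*(-68) = -3 - 34 = -37)
F = 272 (F = (32*17)/2 = (½)*544 = 272)
F + k = 272 - 37 = 235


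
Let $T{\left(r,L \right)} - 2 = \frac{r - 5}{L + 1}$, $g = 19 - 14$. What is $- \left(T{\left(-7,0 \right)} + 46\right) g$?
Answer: $-180$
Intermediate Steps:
$g = 5$ ($g = 19 - 14 = 5$)
$T{\left(r,L \right)} = 2 + \frac{-5 + r}{1 + L}$ ($T{\left(r,L \right)} = 2 + \frac{r - 5}{L + 1} = 2 + \frac{-5 + r}{1 + L}$)
$- \left(T{\left(-7,0 \right)} + 46\right) g = - \left(\frac{-3 - 7 + 2 \cdot 0}{1 + 0} + 46\right) 5 = - \left(\frac{-3 - 7 + 0}{1} + 46\right) 5 = - \left(1 \left(-10\right) + 46\right) 5 = - \left(-10 + 46\right) 5 = - 36 \cdot 5 = \left(-1\right) 180 = -180$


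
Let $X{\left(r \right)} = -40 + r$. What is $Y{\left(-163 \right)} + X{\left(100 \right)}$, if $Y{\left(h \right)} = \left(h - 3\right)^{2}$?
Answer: $27616$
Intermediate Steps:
$Y{\left(h \right)} = \left(-3 + h\right)^{2}$
$Y{\left(-163 \right)} + X{\left(100 \right)} = \left(-3 - 163\right)^{2} + \left(-40 + 100\right) = \left(-166\right)^{2} + 60 = 27556 + 60 = 27616$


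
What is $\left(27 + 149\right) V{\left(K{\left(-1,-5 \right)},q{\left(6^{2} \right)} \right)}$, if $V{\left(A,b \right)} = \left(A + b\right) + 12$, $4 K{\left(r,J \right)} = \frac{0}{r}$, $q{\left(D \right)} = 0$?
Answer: $2112$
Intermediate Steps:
$K{\left(r,J \right)} = 0$ ($K{\left(r,J \right)} = \frac{0 \frac{1}{r}}{4} = \frac{1}{4} \cdot 0 = 0$)
$V{\left(A,b \right)} = 12 + A + b$
$\left(27 + 149\right) V{\left(K{\left(-1,-5 \right)},q{\left(6^{2} \right)} \right)} = \left(27 + 149\right) \left(12 + 0 + 0\right) = 176 \cdot 12 = 2112$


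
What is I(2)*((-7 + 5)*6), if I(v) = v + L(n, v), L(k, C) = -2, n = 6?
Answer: 0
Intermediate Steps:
I(v) = -2 + v (I(v) = v - 2 = -2 + v)
I(2)*((-7 + 5)*6) = (-2 + 2)*((-7 + 5)*6) = 0*(-2*6) = 0*(-12) = 0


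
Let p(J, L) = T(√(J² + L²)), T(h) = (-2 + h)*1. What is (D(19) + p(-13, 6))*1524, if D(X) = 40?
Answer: 57912 + 1524*√205 ≈ 79732.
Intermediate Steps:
T(h) = -2 + h
p(J, L) = -2 + √(J² + L²)
(D(19) + p(-13, 6))*1524 = (40 + (-2 + √((-13)² + 6²)))*1524 = (40 + (-2 + √(169 + 36)))*1524 = (40 + (-2 + √205))*1524 = (38 + √205)*1524 = 57912 + 1524*√205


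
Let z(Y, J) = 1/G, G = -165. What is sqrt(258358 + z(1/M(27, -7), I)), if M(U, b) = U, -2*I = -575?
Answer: 7*sqrt(143546865)/165 ≈ 508.29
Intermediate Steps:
I = 575/2 (I = -1/2*(-575) = 575/2 ≈ 287.50)
z(Y, J) = -1/165 (z(Y, J) = 1/(-165) = -1/165)
sqrt(258358 + z(1/M(27, -7), I)) = sqrt(258358 - 1/165) = sqrt(42629069/165) = 7*sqrt(143546865)/165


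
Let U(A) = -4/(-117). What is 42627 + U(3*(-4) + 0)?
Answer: 4987363/117 ≈ 42627.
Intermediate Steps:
U(A) = 4/117 (U(A) = -4*(-1/117) = 4/117)
42627 + U(3*(-4) + 0) = 42627 + 4/117 = 4987363/117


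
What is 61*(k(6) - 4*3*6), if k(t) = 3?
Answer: -4209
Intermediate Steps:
61*(k(6) - 4*3*6) = 61*(3 - 4*3*6) = 61*(3 - 12*6) = 61*(3 - 72) = 61*(-69) = -4209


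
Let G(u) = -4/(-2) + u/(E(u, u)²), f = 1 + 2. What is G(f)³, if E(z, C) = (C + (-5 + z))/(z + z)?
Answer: 1331000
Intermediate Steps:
E(z, C) = (-5 + C + z)/(2*z) (E(z, C) = (-5 + C + z)/((2*z)) = (-5 + C + z)*(1/(2*z)) = (-5 + C + z)/(2*z))
f = 3
G(u) = 2 + 4*u³/(-5 + 2*u)² (G(u) = -4/(-2) + u/(((-5 + u + u)/(2*u))²) = -4*(-½) + u/(((-5 + 2*u)/(2*u))²) = 2 + u/(((-5 + 2*u)²/(4*u²))) = 2 + u*(4*u²/(-5 + 2*u)²) = 2 + 4*u³/(-5 + 2*u)²)
G(f)³ = (2 + 4*3³/(-5 + 2*3)²)³ = (2 + 4*27/(-5 + 6)²)³ = (2 + 4*27/1²)³ = (2 + 4*27*1)³ = (2 + 108)³ = 110³ = 1331000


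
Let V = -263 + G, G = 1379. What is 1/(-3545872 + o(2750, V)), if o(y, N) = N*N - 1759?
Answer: -1/2302175 ≈ -4.3437e-7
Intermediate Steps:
V = 1116 (V = -263 + 1379 = 1116)
o(y, N) = -1759 + N**2 (o(y, N) = N**2 - 1759 = -1759 + N**2)
1/(-3545872 + o(2750, V)) = 1/(-3545872 + (-1759 + 1116**2)) = 1/(-3545872 + (-1759 + 1245456)) = 1/(-3545872 + 1243697) = 1/(-2302175) = -1/2302175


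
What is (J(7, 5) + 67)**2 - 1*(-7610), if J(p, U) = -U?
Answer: 11454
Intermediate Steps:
(J(7, 5) + 67)**2 - 1*(-7610) = (-1*5 + 67)**2 - 1*(-7610) = (-5 + 67)**2 + 7610 = 62**2 + 7610 = 3844 + 7610 = 11454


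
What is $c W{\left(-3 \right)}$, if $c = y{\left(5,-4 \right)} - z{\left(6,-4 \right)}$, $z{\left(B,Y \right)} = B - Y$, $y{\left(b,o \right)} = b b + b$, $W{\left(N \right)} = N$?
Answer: $-60$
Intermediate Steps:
$y{\left(b,o \right)} = b + b^{2}$ ($y{\left(b,o \right)} = b^{2} + b = b + b^{2}$)
$c = 20$ ($c = 5 \left(1 + 5\right) - \left(6 - -4\right) = 5 \cdot 6 - \left(6 + 4\right) = 30 - 10 = 20$)
$c W{\left(-3 \right)} = 20 \left(-3\right) = -60$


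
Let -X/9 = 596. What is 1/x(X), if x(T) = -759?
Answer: -1/759 ≈ -0.0013175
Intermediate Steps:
X = -5364 (X = -9*596 = -5364)
1/x(X) = 1/(-759) = -1/759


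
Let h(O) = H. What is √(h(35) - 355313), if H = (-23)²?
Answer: 4*I*√22174 ≈ 595.64*I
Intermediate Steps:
H = 529
h(O) = 529
√(h(35) - 355313) = √(529 - 355313) = √(-354784) = 4*I*√22174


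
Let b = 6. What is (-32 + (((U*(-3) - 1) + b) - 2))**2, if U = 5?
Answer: 1936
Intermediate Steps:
(-32 + (((U*(-3) - 1) + b) - 2))**2 = (-32 + (((5*(-3) - 1) + 6) - 2))**2 = (-32 + (((-15 - 1) + 6) - 2))**2 = (-32 + ((-16 + 6) - 2))**2 = (-32 + (-10 - 2))**2 = (-32 - 12)**2 = (-44)**2 = 1936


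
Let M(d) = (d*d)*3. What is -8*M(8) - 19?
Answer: -1555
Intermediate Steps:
M(d) = 3*d² (M(d) = d²*3 = 3*d²)
-8*M(8) - 19 = -24*8² - 19 = -24*64 - 19 = -8*192 - 19 = -1536 - 19 = -1555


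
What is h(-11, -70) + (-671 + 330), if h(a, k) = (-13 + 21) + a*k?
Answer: 437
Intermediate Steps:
h(a, k) = 8 + a*k
h(-11, -70) + (-671 + 330) = (8 - 11*(-70)) + (-671 + 330) = (8 + 770) - 341 = 778 - 341 = 437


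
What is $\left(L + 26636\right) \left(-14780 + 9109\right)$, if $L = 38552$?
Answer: $-369681148$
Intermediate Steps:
$\left(L + 26636\right) \left(-14780 + 9109\right) = \left(38552 + 26636\right) \left(-14780 + 9109\right) = 65188 \left(-5671\right) = -369681148$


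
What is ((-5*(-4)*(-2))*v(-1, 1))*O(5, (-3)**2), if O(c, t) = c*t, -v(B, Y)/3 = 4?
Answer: 21600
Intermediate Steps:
v(B, Y) = -12 (v(B, Y) = -3*4 = -12)
((-5*(-4)*(-2))*v(-1, 1))*O(5, (-3)**2) = ((-5*(-4)*(-2))*(-12))*(5*(-3)**2) = ((20*(-2))*(-12))*(5*9) = -40*(-12)*45 = 480*45 = 21600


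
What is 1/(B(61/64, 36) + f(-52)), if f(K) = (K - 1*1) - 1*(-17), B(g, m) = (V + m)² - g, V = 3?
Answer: 64/94979 ≈ 0.00067383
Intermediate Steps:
B(g, m) = (3 + m)² - g
f(K) = 16 + K (f(K) = (K - 1) + 17 = (-1 + K) + 17 = 16 + K)
1/(B(61/64, 36) + f(-52)) = 1/(((3 + 36)² - 61/64) + (16 - 52)) = 1/((39² - 61/64) - 36) = 1/((1521 - 1*61/64) - 36) = 1/((1521 - 61/64) - 36) = 1/(97283/64 - 36) = 1/(94979/64) = 64/94979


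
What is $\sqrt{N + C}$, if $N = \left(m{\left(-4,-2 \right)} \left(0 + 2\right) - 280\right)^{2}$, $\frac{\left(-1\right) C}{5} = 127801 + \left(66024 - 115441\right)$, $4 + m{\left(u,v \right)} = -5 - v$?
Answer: $2 i \sqrt{76371} \approx 552.71 i$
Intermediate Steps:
$m{\left(u,v \right)} = -9 - v$ ($m{\left(u,v \right)} = -4 - \left(5 + v\right) = -9 - v$)
$C = -391920$ ($C = - 5 \left(127801 + \left(66024 - 115441\right)\right) = - 5 \left(127801 - 49417\right) = \left(-5\right) 78384 = -391920$)
$N = 86436$ ($N = \left(\left(-9 - -2\right) \left(0 + 2\right) - 280\right)^{2} = \left(\left(-9 + 2\right) 2 - 280\right)^{2} = \left(\left(-7\right) 2 - 280\right)^{2} = \left(-14 - 280\right)^{2} = \left(-294\right)^{2} = 86436$)
$\sqrt{N + C} = \sqrt{86436 - 391920} = \sqrt{-305484} = 2 i \sqrt{76371}$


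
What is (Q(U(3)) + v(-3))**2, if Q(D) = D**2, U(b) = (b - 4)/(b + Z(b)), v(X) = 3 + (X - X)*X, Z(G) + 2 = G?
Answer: 2401/256 ≈ 9.3789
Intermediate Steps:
Z(G) = -2 + G
v(X) = 3 (v(X) = 3 + 0*X = 3 + 0 = 3)
U(b) = (-4 + b)/(-2 + 2*b) (U(b) = (b - 4)/(b + (-2 + b)) = (-4 + b)/(-2 + 2*b))
(Q(U(3)) + v(-3))**2 = (((-4 + 3)/(2*(-1 + 3)))**2 + 3)**2 = (((1/2)*(-1)/2)**2 + 3)**2 = (((1/2)*(1/2)*(-1))**2 + 3)**2 = ((-1/4)**2 + 3)**2 = (1/16 + 3)**2 = (49/16)**2 = 2401/256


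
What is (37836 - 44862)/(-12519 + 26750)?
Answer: -7026/14231 ≈ -0.49371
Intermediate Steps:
(37836 - 44862)/(-12519 + 26750) = -7026/14231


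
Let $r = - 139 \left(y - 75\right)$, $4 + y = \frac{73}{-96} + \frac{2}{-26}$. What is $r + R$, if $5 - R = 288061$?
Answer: $- \frac{345644345}{1248} \approx -2.7696 \cdot 10^{5}$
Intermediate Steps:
$R = -288056$ ($R = 5 - 288061 = -288056$)
$y = - \frac{6037}{1248}$ ($y = -4 + \left(\frac{73}{-96} + \frac{2}{-26}\right) = -4 + \left(73 \left(- \frac{1}{96}\right) + 2 \left(- \frac{1}{26}\right)\right) = -4 - \frac{1045}{1248} = - \frac{6037}{1248} \approx -4.8373$)
$r = \frac{13849543}{1248}$ ($r = - 139 \left(- \frac{6037}{1248} - 75\right) = \left(-139\right) \left(- \frac{99637}{1248}\right) = \frac{13849543}{1248} \approx 11097.0$)
$r + R = \frac{13849543}{1248} - 288056 = - \frac{345644345}{1248}$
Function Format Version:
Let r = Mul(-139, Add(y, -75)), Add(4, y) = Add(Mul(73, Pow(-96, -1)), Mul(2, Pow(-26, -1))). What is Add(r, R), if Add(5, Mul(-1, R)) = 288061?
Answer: Rational(-345644345, 1248) ≈ -2.7696e+5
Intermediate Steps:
R = -288056 (R = Add(5, Mul(-1, 288061)) = Add(5, -288061) = -288056)
y = Rational(-6037, 1248) (y = Add(-4, Add(Mul(73, Pow(-96, -1)), Mul(2, Pow(-26, -1)))) = Add(-4, Add(Mul(73, Rational(-1, 96)), Mul(2, Rational(-1, 26)))) = Add(-4, Add(Rational(-73, 96), Rational(-1, 13))) = Add(-4, Rational(-1045, 1248)) = Rational(-6037, 1248) ≈ -4.8373)
r = Rational(13849543, 1248) (r = Mul(-139, Add(Rational(-6037, 1248), -75)) = Mul(-139, Rational(-99637, 1248)) = Rational(13849543, 1248) ≈ 11097.)
Add(r, R) = Add(Rational(13849543, 1248), -288056) = Rational(-345644345, 1248)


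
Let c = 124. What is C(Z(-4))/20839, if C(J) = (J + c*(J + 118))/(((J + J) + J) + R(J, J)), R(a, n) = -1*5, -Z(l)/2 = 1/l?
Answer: -29389/145873 ≈ -0.20147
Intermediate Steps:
Z(l) = -2/l
R(a, n) = -5
C(J) = (14632 + 125*J)/(-5 + 3*J) (C(J) = (J + 124*(J + 118))/(((J + J) + J) - 5) = (J + 124*(118 + J))/((2*J + J) - 5) = (J + (14632 + 124*J))/(3*J - 5) = (14632 + 125*J)/(-5 + 3*J))
C(Z(-4))/20839 = ((14632 + 125*(-2/(-4)))/(-5 + 3*(-2/(-4))))/20839 = ((14632 + 125*(-2*(-¼)))/(-5 + 3*(-2*(-¼))))*(1/20839) = ((14632 + 125*(½))/(-5 + 3*(½)))*(1/20839) = ((14632 + 125/2)/(-5 + 3/2))*(1/20839) = ((29389/2)/(-7/2))*(1/20839) = -2/7*29389/2*(1/20839) = -29389/7*1/20839 = -29389/145873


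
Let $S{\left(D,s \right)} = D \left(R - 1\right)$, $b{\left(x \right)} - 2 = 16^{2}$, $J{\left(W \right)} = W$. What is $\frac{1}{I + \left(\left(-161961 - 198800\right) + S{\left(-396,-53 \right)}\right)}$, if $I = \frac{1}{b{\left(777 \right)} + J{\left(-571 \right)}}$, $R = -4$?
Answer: $- \frac{313}{112298454} \approx -2.7872 \cdot 10^{-6}$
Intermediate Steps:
$b{\left(x \right)} = 258$ ($b{\left(x \right)} = 2 + 16^{2} = 2 + 256 = 258$)
$S{\left(D,s \right)} = - 5 D$ ($S{\left(D,s \right)} = D \left(-4 - 1\right) = D \left(-5\right) = - 5 D$)
$I = - \frac{1}{313}$ ($I = \frac{1}{258 - 571} = \frac{1}{-313} = - \frac{1}{313} \approx -0.0031949$)
$\frac{1}{I + \left(\left(-161961 - 198800\right) + S{\left(-396,-53 \right)}\right)} = \frac{1}{- \frac{1}{313} - 358781} = \frac{1}{- \frac{112298454}{313}} = - \frac{313}{112298454}$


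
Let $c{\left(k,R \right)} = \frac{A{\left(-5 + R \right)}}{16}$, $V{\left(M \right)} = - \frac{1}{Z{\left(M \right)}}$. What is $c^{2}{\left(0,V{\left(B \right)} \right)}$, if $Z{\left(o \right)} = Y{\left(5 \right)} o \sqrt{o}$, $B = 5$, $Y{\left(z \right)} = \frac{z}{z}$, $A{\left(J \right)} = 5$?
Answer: $\frac{25}{256} \approx 0.097656$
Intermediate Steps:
$Y{\left(z \right)} = 1$
$Z{\left(o \right)} = o^{\frac{3}{2}}$ ($Z{\left(o \right)} = 1 o \sqrt{o} = o \sqrt{o} = o^{\frac{3}{2}}$)
$V{\left(M \right)} = - \frac{1}{M^{\frac{3}{2}}}$
$c{\left(k,R \right)} = \frac{5}{16}$
$c^{2}{\left(0,V{\left(B \right)} \right)} = \left(\frac{5}{16}\right)^{2} = \frac{25}{256}$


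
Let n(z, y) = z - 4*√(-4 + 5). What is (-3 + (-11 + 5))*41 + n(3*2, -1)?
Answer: -367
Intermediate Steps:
n(z, y) = -4 + z (n(z, y) = z - 4*√1 = z - 4*1 = z - 4 = -4 + z)
(-3 + (-11 + 5))*41 + n(3*2, -1) = (-3 + (-11 + 5))*41 + (-4 + 3*2) = (-3 - 6)*41 + (-4 + 6) = -9*41 + 2 = -369 + 2 = -367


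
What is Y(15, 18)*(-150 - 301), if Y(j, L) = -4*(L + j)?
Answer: 59532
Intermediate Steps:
Y(j, L) = -4*L - 4*j
Y(15, 18)*(-150 - 301) = (-4*18 - 4*15)*(-150 - 301) = (-72 - 60)*(-451) = -132*(-451) = 59532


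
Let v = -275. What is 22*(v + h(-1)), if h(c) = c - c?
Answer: -6050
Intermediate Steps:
h(c) = 0
22*(v + h(-1)) = 22*(-275 + 0) = 22*(-275) = -6050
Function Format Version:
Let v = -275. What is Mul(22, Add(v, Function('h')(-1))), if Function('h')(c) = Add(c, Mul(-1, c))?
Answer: -6050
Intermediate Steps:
Function('h')(c) = 0
Mul(22, Add(v, Function('h')(-1))) = Mul(22, Add(-275, 0)) = Mul(22, -275) = -6050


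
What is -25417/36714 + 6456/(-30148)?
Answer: -250824325/276713418 ≈ -0.90644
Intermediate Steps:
-25417/36714 + 6456/(-30148) = -25417*1/36714 + 6456*(-1/30148) = -25417/36714 - 1614/7537 = -250824325/276713418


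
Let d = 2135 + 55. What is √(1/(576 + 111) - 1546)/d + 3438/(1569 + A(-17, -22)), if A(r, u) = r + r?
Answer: 3438/1535 + I*√729663387/1504530 ≈ 2.2397 + 0.017954*I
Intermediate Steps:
A(r, u) = 2*r
d = 2190
√(1/(576 + 111) - 1546)/d + 3438/(1569 + A(-17, -22)) = √(1/(576 + 111) - 1546)/2190 + 3438/(1569 + 2*(-17)) = √(1/687 - 1546)*(1/2190) + 3438/(1569 - 34) = √(1/687 - 1546)*(1/2190) + 3438/1535 = √(-1062101/687)*(1/2190) + 3438*(1/1535) = (I*√729663387/687)*(1/2190) + 3438/1535 = I*√729663387/1504530 + 3438/1535 = 3438/1535 + I*√729663387/1504530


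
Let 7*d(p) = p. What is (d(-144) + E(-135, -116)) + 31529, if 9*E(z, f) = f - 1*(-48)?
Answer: 1984555/63 ≈ 31501.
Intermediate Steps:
E(z, f) = 16/3 + f/9 (E(z, f) = (f - 1*(-48))/9 = (f + 48)/9 = (48 + f)/9 = 16/3 + f/9)
d(p) = p/7
(d(-144) + E(-135, -116)) + 31529 = ((1/7)*(-144) + (16/3 + (1/9)*(-116))) + 31529 = (-144/7 + (16/3 - 116/9)) + 31529 = (-144/7 - 68/9) + 31529 = -1772/63 + 31529 = 1984555/63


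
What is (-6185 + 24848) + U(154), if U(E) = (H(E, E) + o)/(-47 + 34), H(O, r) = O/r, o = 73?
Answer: 242545/13 ≈ 18657.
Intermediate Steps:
U(E) = -74/13 (U(E) = (E/E + 73)/(-47 + 34) = (1 + 73)/(-13) = 74*(-1/13) = -74/13)
(-6185 + 24848) + U(154) = (-6185 + 24848) - 74/13 = 18663 - 74/13 = 242545/13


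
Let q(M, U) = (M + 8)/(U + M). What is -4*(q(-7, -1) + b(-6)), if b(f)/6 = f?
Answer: 289/2 ≈ 144.50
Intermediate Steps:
q(M, U) = (8 + M)/(M + U)
b(f) = 6*f
-4*(q(-7, -1) + b(-6)) = -4*((8 - 7)/(-7 - 1) + 6*(-6)) = -4*(1/(-8) - 36) = -4*(-⅛*1 - 36) = -4*(-⅛ - 36) = -4*(-289/8) = 289/2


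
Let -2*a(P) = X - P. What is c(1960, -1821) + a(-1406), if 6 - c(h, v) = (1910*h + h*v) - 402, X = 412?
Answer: -174941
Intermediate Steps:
a(P) = -206 + P/2 (a(P) = -(412 - P)/2 = -206 + P/2)
c(h, v) = 408 - 1910*h - h*v (c(h, v) = 6 - ((1910*h + h*v) - 402) = 6 - (-402 + 1910*h + h*v) = 6 + (402 - 1910*h - h*v) = 408 - 1910*h - h*v)
c(1960, -1821) + a(-1406) = (408 - 1910*1960 - 1*1960*(-1821)) + (-206 + (1/2)*(-1406)) = (408 - 3743600 + 3569160) + (-206 - 703) = -174032 - 909 = -174941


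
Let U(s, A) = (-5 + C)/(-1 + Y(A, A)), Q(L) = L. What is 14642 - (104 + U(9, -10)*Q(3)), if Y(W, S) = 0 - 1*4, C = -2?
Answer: 72669/5 ≈ 14534.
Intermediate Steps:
Y(W, S) = -4 (Y(W, S) = 0 - 4 = -4)
U(s, A) = 7/5 (U(s, A) = (-5 - 2)/(-1 - 4) = -7/(-5) = -7*(-⅕) = 7/5)
14642 - (104 + U(9, -10)*Q(3)) = 14642 - (104 + (7/5)*3) = 14642 - (104 + 21/5) = 14642 - 1*541/5 = 14642 - 541/5 = 72669/5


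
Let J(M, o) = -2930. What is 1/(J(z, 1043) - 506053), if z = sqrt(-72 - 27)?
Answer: -1/508983 ≈ -1.9647e-6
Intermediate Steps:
z = 3*I*sqrt(11) (z = sqrt(-99) = 3*I*sqrt(11) ≈ 9.9499*I)
1/(J(z, 1043) - 506053) = 1/(-2930 - 506053) = 1/(-508983) = -1/508983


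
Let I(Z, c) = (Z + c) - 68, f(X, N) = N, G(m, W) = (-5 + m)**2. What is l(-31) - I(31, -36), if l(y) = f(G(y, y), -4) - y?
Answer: 100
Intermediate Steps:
I(Z, c) = -68 + Z + c
l(y) = -4 - y
l(-31) - I(31, -36) = (-4 - 1*(-31)) - (-68 + 31 - 36) = (-4 + 31) - 1*(-73) = 27 + 73 = 100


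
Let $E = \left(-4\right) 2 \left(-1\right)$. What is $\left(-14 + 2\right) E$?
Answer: $-96$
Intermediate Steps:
$E = 8$ ($E = \left(-8\right) \left(-1\right) = 8$)
$\left(-14 + 2\right) E = \left(-14 + 2\right) 8 = \left(-12\right) 8 = -96$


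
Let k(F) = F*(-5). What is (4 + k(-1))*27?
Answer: 243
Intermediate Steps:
k(F) = -5*F
(4 + k(-1))*27 = (4 - 5*(-1))*27 = (4 + 5)*27 = 9*27 = 243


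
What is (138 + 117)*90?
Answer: 22950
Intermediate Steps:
(138 + 117)*90 = 255*90 = 22950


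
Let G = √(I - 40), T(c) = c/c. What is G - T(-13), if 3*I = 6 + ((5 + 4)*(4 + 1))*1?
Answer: -1 + I*√23 ≈ -1.0 + 4.7958*I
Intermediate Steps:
T(c) = 1
I = 17 (I = (6 + ((5 + 4)*(4 + 1))*1)/3 = (6 + (9*5)*1)/3 = (6 + 45*1)/3 = (6 + 45)/3 = (⅓)*51 = 17)
G = I*√23 (G = √(17 - 40) = √(-23) = I*√23 ≈ 4.7958*I)
G - T(-13) = I*√23 - 1*1 = I*√23 - 1 = -1 + I*√23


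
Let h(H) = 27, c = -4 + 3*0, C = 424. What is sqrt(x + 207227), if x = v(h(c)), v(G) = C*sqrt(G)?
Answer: sqrt(207227 + 1272*sqrt(3)) ≈ 457.64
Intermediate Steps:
c = -4 (c = -4 + 0 = -4)
v(G) = 424*sqrt(G)
x = 1272*sqrt(3) (x = 424*sqrt(27) = 424*(3*sqrt(3)) = 1272*sqrt(3) ≈ 2203.2)
sqrt(x + 207227) = sqrt(1272*sqrt(3) + 207227) = sqrt(207227 + 1272*sqrt(3))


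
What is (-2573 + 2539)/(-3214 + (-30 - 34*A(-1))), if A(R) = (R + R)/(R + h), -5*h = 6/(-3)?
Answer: 51/5036 ≈ 0.010127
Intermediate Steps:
h = ⅖ (h = -6/(5*(-3)) = -6*(-1)/(5*3) = -⅕*(-2) = ⅖ ≈ 0.40000)
A(R) = 2*R/(⅖ + R) (A(R) = (R + R)/(R + ⅖) = (2*R)/(⅖ + R) = 2*R/(⅖ + R))
(-2573 + 2539)/(-3214 + (-30 - 34*A(-1))) = (-2573 + 2539)/(-3214 + (-30 - 340*(-1)/(2 + 5*(-1)))) = -34/(-3214 + (-30 - 340*(-1)/(2 - 5))) = -34/(-3214 + (-30 - 340*(-1)/(-3))) = -34/(-3214 + (-30 - 340*(-1)*(-1)/3)) = -34/(-3214 + (-30 - 34*10/3)) = -34/(-3214 + (-30 - 340/3)) = -34/(-3214 - 430/3) = -34/(-10072/3) = -34*(-3/10072) = 51/5036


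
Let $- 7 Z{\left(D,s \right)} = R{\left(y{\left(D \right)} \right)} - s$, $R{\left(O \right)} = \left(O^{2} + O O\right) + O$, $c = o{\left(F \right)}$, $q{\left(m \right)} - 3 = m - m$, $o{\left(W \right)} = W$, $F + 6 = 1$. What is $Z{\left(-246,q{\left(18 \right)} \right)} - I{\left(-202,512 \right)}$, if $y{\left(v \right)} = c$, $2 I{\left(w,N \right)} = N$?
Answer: $-262$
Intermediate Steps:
$F = -5$ ($F = -6 + 1 = -5$)
$I{\left(w,N \right)} = \frac{N}{2}$
$q{\left(m \right)} = 3$ ($q{\left(m \right)} = 3 + \left(m - m\right) = 3 + 0 = 3$)
$c = -5$
$y{\left(v \right)} = -5$
$R{\left(O \right)} = O + 2 O^{2}$ ($R{\left(O \right)} = \left(O^{2} + O^{2}\right) + O = 2 O^{2} + O = O + 2 O^{2}$)
$Z{\left(D,s \right)} = - \frac{45}{7} + \frac{s}{7}$ ($Z{\left(D,s \right)} = - \frac{- 5 \left(1 + 2 \left(-5\right)\right) - s}{7} = - \frac{- 5 \left(1 - 10\right) - s}{7} = - \frac{\left(-5\right) \left(-9\right) - s}{7} = - \frac{45 - s}{7} = - \frac{45}{7} + \frac{s}{7}$)
$Z{\left(-246,q{\left(18 \right)} \right)} - I{\left(-202,512 \right)} = \left(- \frac{45}{7} + \frac{1}{7} \cdot 3\right) - \frac{1}{2} \cdot 512 = \left(- \frac{45}{7} + \frac{3}{7}\right) - 256 = -6 - 256 = -262$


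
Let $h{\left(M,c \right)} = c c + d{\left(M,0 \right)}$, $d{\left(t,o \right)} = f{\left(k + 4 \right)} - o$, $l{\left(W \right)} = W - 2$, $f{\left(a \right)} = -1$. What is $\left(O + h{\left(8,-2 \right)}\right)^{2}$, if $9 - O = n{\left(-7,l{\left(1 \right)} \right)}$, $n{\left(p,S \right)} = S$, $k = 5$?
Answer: $169$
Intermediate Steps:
$l{\left(W \right)} = -2 + W$
$O = 10$ ($O = 9 - \left(-2 + 1\right) = 9 - -1 = 9 + 1 = 10$)
$d{\left(t,o \right)} = -1 - o$
$h{\left(M,c \right)} = -1 + c^{2}$ ($h{\left(M,c \right)} = c c - 1 = c^{2} + \left(-1 + 0\right) = c^{2} - 1 = -1 + c^{2}$)
$\left(O + h{\left(8,-2 \right)}\right)^{2} = \left(10 - \left(1 - \left(-2\right)^{2}\right)\right)^{2} = \left(10 + \left(-1 + 4\right)\right)^{2} = \left(10 + 3\right)^{2} = 13^{2} = 169$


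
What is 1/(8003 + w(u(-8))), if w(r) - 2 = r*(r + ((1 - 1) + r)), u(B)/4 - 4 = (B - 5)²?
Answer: 1/965733 ≈ 1.0355e-6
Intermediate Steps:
u(B) = 16 + 4*(-5 + B)² (u(B) = 16 + 4*(B - 5)² = 16 + 4*(-5 + B)²)
w(r) = 2 + 2*r² (w(r) = 2 + r*(r + ((1 - 1) + r)) = 2 + r*(r + (0 + r)) = 2 + r*(r + r) = 2 + r*(2*r) = 2 + 2*r²)
1/(8003 + w(u(-8))) = 1/(8003 + (2 + 2*(16 + 4*(-5 - 8)²)²)) = 1/(8003 + (2 + 2*(16 + 4*(-13)²)²)) = 1/(8003 + (2 + 2*(16 + 4*169)²)) = 1/(8003 + (2 + 2*(16 + 676)²)) = 1/(8003 + (2 + 2*692²)) = 1/(8003 + (2 + 2*478864)) = 1/(8003 + (2 + 957728)) = 1/(8003 + 957730) = 1/965733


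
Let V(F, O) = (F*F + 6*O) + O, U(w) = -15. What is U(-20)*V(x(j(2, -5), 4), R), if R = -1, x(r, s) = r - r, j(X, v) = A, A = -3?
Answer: 105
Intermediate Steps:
j(X, v) = -3
x(r, s) = 0
V(F, O) = F² + 7*O (V(F, O) = (F² + 6*O) + O = F² + 7*O)
U(-20)*V(x(j(2, -5), 4), R) = -15*(0² + 7*(-1)) = -15*(0 - 7) = -15*(-7) = 105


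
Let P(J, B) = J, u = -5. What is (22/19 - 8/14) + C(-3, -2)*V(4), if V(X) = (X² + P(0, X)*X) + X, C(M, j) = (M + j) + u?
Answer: -26522/133 ≈ -199.41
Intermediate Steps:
C(M, j) = -5 + M + j (C(M, j) = (M + j) - 5 = -5 + M + j)
V(X) = X + X² (V(X) = (X² + 0*X) + X = (X² + 0) + X = X² + X = X + X²)
(22/19 - 8/14) + C(-3, -2)*V(4) = (22/19 - 8/14) + (-5 - 3 - 2)*(4*(1 + 4)) = (22*(1/19) - 8*1/14) - 40*5 = (22/19 - 4/7) - 10*20 = 78/133 - 200 = -26522/133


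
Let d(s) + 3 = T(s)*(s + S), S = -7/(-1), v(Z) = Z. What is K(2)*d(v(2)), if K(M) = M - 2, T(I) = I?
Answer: 0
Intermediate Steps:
K(M) = -2 + M
S = 7 (S = -7*(-1) = 7)
d(s) = -3 + s*(7 + s) (d(s) = -3 + s*(s + 7) = -3 + s*(7 + s))
K(2)*d(v(2)) = (-2 + 2)*(-3 + 2**2 + 7*2) = 0*(-3 + 4 + 14) = 0*15 = 0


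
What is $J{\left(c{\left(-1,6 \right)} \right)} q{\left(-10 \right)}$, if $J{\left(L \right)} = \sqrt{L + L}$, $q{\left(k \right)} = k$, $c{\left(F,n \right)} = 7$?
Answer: $- 10 \sqrt{14} \approx -37.417$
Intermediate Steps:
$J{\left(L \right)} = \sqrt{2} \sqrt{L}$ ($J{\left(L \right)} = \sqrt{2 L} = \sqrt{2} \sqrt{L}$)
$J{\left(c{\left(-1,6 \right)} \right)} q{\left(-10 \right)} = \sqrt{2} \sqrt{7} \left(-10\right) = \sqrt{14} \left(-10\right) = - 10 \sqrt{14}$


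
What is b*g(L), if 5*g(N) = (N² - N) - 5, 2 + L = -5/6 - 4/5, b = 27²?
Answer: 862731/500 ≈ 1725.5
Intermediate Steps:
b = 729
L = -109/30 (L = -2 + (-5/6 - 4/5) = -2 + (-5*⅙ - 4*⅕) = -2 + (-⅚ - ⅘) = -2 - 49/30 = -109/30 ≈ -3.6333)
g(N) = -1 - N/5 + N²/5 (g(N) = ((N² - N) - 5)/5 = (-5 + N² - N)/5 = -1 - N/5 + N²/5)
b*g(L) = 729*(-1 - ⅕*(-109/30) + (-109/30)²/5) = 729*(-1 + 109/150 + (⅕)*(11881/900)) = 729*(-1 + 109/150 + 11881/4500) = 729*(10651/4500) = 862731/500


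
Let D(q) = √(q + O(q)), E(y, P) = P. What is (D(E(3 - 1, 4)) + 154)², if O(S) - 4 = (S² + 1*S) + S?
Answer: 23748 + 1232*√2 ≈ 25490.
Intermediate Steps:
O(S) = 4 + S² + 2*S (O(S) = 4 + ((S² + 1*S) + S) = 4 + ((S² + S) + S) = 4 + ((S + S²) + S) = 4 + (S² + 2*S) = 4 + S² + 2*S)
D(q) = √(4 + q² + 3*q) (D(q) = √(q + (4 + q² + 2*q)) = √(4 + q² + 3*q))
(D(E(3 - 1, 4)) + 154)² = (√(4 + 4² + 3*4) + 154)² = (√(4 + 16 + 12) + 154)² = (√32 + 154)² = (4*√2 + 154)² = (154 + 4*√2)²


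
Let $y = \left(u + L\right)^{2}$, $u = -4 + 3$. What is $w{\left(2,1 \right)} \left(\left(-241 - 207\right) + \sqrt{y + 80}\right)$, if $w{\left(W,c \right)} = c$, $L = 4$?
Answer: $-448 + \sqrt{89} \approx -438.57$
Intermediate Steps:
$u = -1$
$y = 9$ ($y = \left(-1 + 4\right)^{2} = 3^{2} = 9$)
$w{\left(2,1 \right)} \left(\left(-241 - 207\right) + \sqrt{y + 80}\right) = 1 \left(\left(-241 - 207\right) + \sqrt{9 + 80}\right) = 1 \left(\left(-241 - 207\right) + \sqrt{89}\right) = 1 \left(-448 + \sqrt{89}\right) = -448 + \sqrt{89}$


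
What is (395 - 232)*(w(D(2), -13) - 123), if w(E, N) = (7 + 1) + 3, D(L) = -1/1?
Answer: -18256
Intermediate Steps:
D(L) = -1 (D(L) = -1*1 = -1)
w(E, N) = 11 (w(E, N) = 8 + 3 = 11)
(395 - 232)*(w(D(2), -13) - 123) = (395 - 232)*(11 - 123) = 163*(-112) = -18256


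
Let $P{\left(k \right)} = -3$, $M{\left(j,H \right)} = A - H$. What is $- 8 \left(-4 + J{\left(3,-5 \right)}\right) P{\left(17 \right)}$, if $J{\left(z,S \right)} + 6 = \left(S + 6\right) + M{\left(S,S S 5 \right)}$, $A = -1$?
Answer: $-3240$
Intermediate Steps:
$M{\left(j,H \right)} = -1 - H$
$J{\left(z,S \right)} = -1 + S - 5 S^{2}$ ($J{\left(z,S \right)} = -6 - \left(-5 - S + S S 5\right) = -6 - \left(-5 - S + S^{2} \cdot 5\right) = -6 - \left(-5 - S + 5 S^{2}\right) = -6 + \left(5 + S - 5 S^{2}\right) = -1 + S - 5 S^{2}$)
$- 8 \left(-4 + J{\left(3,-5 \right)}\right) P{\left(17 \right)} = - 8 \left(-4 - \left(6 + 125\right)\right) \left(-3\right) = - 8 \left(-4 - 131\right) \left(-3\right) = \left(-8\right) \left(-135\right) \left(-3\right) = 1080 \left(-3\right) = -3240$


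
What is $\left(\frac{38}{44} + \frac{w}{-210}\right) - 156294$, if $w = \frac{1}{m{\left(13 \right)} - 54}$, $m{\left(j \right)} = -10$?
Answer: $- \frac{23106377269}{147840} \approx -1.5629 \cdot 10^{5}$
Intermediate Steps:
$w = - \frac{1}{64}$ ($w = \frac{1}{-10 - 54} = \frac{1}{-64} = - \frac{1}{64} \approx -0.015625$)
$\left(\frac{38}{44} + \frac{w}{-210}\right) - 156294 = \left(\frac{38}{44} - \frac{1}{64 \left(-210\right)}\right) - 156294 = \left(38 \cdot \frac{1}{44} - - \frac{1}{13440}\right) - 156294 = \left(\frac{19}{22} + \frac{1}{13440}\right) - 156294 = \frac{127691}{147840} - 156294 = - \frac{23106377269}{147840}$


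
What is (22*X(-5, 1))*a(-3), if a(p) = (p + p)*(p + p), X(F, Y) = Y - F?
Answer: 4752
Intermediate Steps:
a(p) = 4*p**2 (a(p) = (2*p)*(2*p) = 4*p**2)
(22*X(-5, 1))*a(-3) = (22*(1 - 1*(-5)))*(4*(-3)**2) = (22*(1 + 5))*(4*9) = (22*6)*36 = 132*36 = 4752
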